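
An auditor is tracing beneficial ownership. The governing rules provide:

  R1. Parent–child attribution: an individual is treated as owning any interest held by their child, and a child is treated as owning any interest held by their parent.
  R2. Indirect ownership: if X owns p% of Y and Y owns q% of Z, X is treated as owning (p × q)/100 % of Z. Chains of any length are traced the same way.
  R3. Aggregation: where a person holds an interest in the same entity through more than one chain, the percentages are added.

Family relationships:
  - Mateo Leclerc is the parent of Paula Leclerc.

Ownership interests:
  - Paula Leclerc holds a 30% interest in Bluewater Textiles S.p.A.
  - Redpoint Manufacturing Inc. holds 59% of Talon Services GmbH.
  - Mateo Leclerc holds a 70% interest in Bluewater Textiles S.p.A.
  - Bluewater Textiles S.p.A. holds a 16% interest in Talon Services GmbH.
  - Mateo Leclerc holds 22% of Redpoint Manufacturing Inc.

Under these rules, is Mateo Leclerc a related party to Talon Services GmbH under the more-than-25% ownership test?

Yes

By parent–child attribution (R1), Mateo Leclerc is treated as also owning Paula Leclerc's interest in Bluewater Textiles S.p.A, giving 70% + 30% = 100%.
Chain via Bluewater Textiles S.p.A. (R2): 100% × 16% = 16% of Talon Services GmbH.
Chain via Redpoint Manufacturing Inc. (R2): 22% × 59% = 12.98% of Talon Services GmbH.
Aggregating (R3): 16% + 12.98% = 28.98%.
28.98% exceeds the 25% threshold, so Mateo is a related party to Talon Services GmbH.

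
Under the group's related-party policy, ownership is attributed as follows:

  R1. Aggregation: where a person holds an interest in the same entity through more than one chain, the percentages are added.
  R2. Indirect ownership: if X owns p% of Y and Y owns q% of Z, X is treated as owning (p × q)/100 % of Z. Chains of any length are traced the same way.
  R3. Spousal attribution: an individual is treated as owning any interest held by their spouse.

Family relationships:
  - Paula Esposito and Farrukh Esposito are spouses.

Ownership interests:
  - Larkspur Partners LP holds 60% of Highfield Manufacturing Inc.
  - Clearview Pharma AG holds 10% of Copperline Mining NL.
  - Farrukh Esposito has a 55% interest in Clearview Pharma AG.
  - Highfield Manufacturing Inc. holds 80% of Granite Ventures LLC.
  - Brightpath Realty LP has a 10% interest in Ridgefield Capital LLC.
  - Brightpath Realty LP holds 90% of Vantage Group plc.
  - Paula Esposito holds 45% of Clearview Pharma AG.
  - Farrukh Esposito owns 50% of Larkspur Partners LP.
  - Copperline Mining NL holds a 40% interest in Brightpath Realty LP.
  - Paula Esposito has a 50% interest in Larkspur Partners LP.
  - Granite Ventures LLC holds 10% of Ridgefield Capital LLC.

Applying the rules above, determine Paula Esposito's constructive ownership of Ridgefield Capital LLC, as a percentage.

5.2%

By spousal attribution (R3), Paula Esposito is treated as also owning Farrukh Esposito's interest in Clearview Pharma AG, giving 45% + 55% = 100%.
By spousal attribution (R3), Paula Esposito is treated as also owning Farrukh Esposito's interest in Larkspur Partners LP, giving 50% + 50% = 100%.
Chain via Clearview Pharma AG → Copperline Mining NL → Brightpath Realty LP (R2): 100% × 10% × 40% × 10% = 0.4% of Ridgefield Capital LLC.
Chain via Larkspur Partners LP → Highfield Manufacturing Inc. → Granite Ventures LLC (R2): 100% × 60% × 80% × 10% = 4.8% of Ridgefield Capital LLC.
Aggregating (R1): 0.4% + 4.8% = 5.2%.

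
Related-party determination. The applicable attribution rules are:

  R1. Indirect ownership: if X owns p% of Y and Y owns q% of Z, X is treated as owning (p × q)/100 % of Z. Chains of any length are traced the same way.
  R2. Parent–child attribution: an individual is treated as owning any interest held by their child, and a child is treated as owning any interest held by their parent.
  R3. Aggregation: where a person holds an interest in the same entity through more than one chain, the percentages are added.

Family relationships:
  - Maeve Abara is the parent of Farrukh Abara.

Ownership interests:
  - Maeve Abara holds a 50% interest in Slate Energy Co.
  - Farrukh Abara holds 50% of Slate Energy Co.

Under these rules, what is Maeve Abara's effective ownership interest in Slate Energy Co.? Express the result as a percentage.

100%

By parent–child attribution (R2), Maeve Abara is treated as also owning Farrukh Abara's interest in Slate Energy Co, giving 50% + 50% = 100%.
Direct interest in Slate Energy Co: 100%.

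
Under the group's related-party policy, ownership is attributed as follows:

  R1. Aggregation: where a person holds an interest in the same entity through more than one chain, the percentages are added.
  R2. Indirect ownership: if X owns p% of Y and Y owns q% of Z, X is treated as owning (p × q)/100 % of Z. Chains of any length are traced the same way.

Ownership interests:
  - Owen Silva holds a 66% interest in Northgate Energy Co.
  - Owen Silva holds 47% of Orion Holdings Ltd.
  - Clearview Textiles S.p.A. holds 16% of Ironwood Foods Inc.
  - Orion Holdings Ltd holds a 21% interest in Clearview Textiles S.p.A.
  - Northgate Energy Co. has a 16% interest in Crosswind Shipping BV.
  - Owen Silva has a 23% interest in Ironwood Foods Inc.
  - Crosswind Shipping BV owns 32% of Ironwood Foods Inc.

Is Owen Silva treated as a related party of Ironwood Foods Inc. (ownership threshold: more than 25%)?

Chain via Northgate Energy Co. → Crosswind Shipping BV (R2): 66% × 16% × 32% = 3.3792% of Ironwood Foods Inc.
Chain via Orion Holdings Ltd → Clearview Textiles S.p.A. (R2): 47% × 21% × 16% = 1.5792% of Ironwood Foods Inc.
Direct interest in Ironwood Foods Inc: 23%.
Aggregating (R1): 3.3792% + 1.5792% + 23% = 27.9584%.
27.9584% exceeds the 25% threshold, so Owen is a related party to Ironwood Foods Inc.

Yes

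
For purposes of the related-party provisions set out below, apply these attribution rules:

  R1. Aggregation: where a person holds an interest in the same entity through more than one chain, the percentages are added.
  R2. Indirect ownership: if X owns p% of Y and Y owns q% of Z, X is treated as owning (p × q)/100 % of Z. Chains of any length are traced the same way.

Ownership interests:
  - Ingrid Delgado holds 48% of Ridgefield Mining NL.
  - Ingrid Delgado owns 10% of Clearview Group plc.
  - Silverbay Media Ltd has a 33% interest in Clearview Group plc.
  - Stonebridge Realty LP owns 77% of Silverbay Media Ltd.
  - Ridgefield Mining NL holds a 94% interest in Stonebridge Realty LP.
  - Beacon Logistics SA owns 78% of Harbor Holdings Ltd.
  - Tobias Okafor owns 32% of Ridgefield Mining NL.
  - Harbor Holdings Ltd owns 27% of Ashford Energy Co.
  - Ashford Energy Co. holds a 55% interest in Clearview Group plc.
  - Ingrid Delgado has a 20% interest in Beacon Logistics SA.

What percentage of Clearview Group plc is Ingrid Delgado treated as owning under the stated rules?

Chain via Ridgefield Mining NL → Stonebridge Realty LP → Silverbay Media Ltd (R2): 48% × 94% × 77% × 33% = 11.464992% of Clearview Group plc.
Chain via Beacon Logistics SA → Harbor Holdings Ltd → Ashford Energy Co. (R2): 20% × 78% × 27% × 55% = 2.3166% of Clearview Group plc.
Direct interest in Clearview Group plc: 10%.
Aggregating (R1): 11.464992% + 2.3166% + 10% = 23.781592%.

23.781592%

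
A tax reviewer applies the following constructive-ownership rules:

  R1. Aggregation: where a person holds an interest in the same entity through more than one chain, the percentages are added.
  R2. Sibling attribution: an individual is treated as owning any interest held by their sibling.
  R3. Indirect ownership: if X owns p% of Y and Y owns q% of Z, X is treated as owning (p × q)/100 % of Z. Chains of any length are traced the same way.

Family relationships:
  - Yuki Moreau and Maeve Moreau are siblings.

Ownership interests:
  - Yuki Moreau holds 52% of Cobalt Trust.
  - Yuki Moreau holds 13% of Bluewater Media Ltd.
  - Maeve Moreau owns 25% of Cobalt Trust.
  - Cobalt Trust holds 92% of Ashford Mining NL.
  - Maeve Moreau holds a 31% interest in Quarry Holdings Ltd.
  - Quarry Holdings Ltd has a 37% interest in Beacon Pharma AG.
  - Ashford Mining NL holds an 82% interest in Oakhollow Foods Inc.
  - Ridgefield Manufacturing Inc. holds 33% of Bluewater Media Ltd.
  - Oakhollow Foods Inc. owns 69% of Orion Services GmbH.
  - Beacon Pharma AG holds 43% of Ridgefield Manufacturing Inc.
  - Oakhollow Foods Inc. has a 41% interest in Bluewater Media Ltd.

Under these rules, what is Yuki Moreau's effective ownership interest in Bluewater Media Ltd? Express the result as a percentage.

38.444001%

By sibling attribution (R2), Yuki Moreau is treated as also owning Maeve Moreau's interest in Cobalt Trust, giving 52% + 25% = 77%.
By sibling attribution (R2), Yuki Moreau is treated as owning Maeve Moreau's 31% interest in Quarry Holdings Ltd.
Chain via Cobalt Trust → Ashford Mining NL → Oakhollow Foods Inc. (R3): 77% × 92% × 82% × 41% = 23.816408% of Bluewater Media Ltd.
Direct interest in Bluewater Media Ltd: 13%.
Chain via Quarry Holdings Ltd → Beacon Pharma AG → Ridgefield Manufacturing Inc. (R3): 31% × 37% × 43% × 33% = 1.627593% of Bluewater Media Ltd.
Aggregating (R1): 23.816408% + 13% + 1.627593% = 38.444001%.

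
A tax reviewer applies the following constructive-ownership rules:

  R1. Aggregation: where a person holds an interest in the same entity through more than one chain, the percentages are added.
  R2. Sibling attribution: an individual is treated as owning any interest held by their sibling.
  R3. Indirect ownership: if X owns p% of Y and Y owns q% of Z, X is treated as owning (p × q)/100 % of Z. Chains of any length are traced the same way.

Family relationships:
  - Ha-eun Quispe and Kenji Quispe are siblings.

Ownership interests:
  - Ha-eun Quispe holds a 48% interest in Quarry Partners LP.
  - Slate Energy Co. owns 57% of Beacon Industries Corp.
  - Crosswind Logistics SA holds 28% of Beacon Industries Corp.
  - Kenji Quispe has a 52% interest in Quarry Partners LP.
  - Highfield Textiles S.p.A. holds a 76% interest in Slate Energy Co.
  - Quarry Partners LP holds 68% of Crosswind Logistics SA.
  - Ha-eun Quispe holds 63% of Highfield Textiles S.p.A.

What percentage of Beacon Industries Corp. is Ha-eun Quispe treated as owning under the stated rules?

46.3316%

By sibling attribution (R2), Ha-eun Quispe is treated as also owning Kenji Quispe's interest in Quarry Partners LP, giving 48% + 52% = 100%.
Chain via Highfield Textiles S.p.A. → Slate Energy Co. (R3): 63% × 76% × 57% = 27.2916% of Beacon Industries Corp.
Chain via Quarry Partners LP → Crosswind Logistics SA (R3): 100% × 68% × 28% = 19.04% of Beacon Industries Corp.
Aggregating (R1): 27.2916% + 19.04% = 46.3316%.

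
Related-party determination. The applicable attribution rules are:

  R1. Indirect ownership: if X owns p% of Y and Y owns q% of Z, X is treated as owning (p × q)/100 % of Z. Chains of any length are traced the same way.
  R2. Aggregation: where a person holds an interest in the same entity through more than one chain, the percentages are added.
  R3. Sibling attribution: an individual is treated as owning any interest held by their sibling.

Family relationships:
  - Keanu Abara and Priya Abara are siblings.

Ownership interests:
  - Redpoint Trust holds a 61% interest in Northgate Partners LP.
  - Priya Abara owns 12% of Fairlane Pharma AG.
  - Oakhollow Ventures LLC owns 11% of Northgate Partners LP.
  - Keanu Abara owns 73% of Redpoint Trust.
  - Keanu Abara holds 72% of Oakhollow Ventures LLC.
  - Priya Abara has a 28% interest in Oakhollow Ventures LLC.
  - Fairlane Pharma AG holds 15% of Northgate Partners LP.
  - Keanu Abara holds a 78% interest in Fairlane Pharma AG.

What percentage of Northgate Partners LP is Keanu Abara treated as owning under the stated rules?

By sibling attribution (R3), Keanu Abara is treated as also owning Priya Abara's interest in Fairlane Pharma AG, giving 78% + 12% = 90%.
By sibling attribution (R3), Keanu Abara is treated as also owning Priya Abara's interest in Oakhollow Ventures LLC, giving 72% + 28% = 100%.
Chain via Fairlane Pharma AG (R1): 90% × 15% = 13.5% of Northgate Partners LP.
Chain via Redpoint Trust (R1): 73% × 61% = 44.53% of Northgate Partners LP.
Chain via Oakhollow Ventures LLC (R1): 100% × 11% = 11% of Northgate Partners LP.
Aggregating (R2): 13.5% + 44.53% + 11% = 69.03%.

69.03%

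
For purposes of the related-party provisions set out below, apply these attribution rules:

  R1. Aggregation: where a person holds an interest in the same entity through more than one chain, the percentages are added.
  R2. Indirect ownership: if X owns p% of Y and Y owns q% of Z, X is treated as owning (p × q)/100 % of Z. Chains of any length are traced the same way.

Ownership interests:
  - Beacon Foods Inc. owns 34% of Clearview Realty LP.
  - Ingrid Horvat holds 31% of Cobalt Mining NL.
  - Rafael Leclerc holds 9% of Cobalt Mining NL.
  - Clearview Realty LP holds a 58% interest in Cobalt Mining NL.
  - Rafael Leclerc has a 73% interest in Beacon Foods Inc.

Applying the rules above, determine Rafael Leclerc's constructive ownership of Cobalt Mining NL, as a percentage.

23.3956%

Chain via Beacon Foods Inc. → Clearview Realty LP (R2): 73% × 34% × 58% = 14.3956% of Cobalt Mining NL.
Direct interest in Cobalt Mining NL: 9%.
Aggregating (R1): 14.3956% + 9% = 23.3956%.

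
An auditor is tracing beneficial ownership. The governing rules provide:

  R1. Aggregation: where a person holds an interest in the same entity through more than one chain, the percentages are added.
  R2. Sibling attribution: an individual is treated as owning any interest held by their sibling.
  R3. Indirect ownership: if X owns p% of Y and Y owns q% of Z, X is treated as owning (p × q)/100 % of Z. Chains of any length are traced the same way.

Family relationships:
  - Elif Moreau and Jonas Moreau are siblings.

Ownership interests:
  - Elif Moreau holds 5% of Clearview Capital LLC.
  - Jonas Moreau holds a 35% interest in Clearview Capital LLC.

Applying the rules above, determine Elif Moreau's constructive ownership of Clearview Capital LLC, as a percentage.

40%

By sibling attribution (R2), Elif Moreau is treated as also owning Jonas Moreau's interest in Clearview Capital LLC, giving 5% + 35% = 40%.
Direct interest in Clearview Capital LLC: 40%.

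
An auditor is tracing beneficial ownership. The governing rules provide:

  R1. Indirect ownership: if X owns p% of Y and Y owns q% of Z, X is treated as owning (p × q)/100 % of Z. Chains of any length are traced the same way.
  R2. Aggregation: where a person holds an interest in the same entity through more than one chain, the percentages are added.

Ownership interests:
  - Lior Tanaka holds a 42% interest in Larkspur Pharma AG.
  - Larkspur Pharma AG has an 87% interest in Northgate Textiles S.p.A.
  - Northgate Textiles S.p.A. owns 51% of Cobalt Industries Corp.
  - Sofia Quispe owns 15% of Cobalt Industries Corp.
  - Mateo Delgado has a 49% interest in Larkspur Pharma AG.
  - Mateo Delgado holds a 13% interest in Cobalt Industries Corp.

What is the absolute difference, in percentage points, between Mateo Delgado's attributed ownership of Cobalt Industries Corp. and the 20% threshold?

Chain via Larkspur Pharma AG → Northgate Textiles S.p.A. (R1): 49% × 87% × 51% = 21.7413% of Cobalt Industries Corp.
Direct interest in Cobalt Industries Corp: 13%.
Aggregating (R2): 21.7413% + 13% = 34.7413%.
34.7413% exceeds the 20% threshold by 14.7413 percentage points.

14.7413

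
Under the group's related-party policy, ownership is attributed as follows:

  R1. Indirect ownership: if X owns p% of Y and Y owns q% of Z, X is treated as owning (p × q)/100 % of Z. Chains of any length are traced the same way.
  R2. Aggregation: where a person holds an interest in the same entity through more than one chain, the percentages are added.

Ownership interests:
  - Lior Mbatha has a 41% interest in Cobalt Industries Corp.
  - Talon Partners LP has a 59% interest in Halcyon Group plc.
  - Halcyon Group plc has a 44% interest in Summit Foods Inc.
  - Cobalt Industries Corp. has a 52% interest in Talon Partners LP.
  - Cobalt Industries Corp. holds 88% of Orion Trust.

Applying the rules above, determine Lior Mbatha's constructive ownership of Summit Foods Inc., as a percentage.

5.534672%

Chain via Cobalt Industries Corp. → Talon Partners LP → Halcyon Group plc (R1): 41% × 52% × 59% × 44% = 5.534672% of Summit Foods Inc.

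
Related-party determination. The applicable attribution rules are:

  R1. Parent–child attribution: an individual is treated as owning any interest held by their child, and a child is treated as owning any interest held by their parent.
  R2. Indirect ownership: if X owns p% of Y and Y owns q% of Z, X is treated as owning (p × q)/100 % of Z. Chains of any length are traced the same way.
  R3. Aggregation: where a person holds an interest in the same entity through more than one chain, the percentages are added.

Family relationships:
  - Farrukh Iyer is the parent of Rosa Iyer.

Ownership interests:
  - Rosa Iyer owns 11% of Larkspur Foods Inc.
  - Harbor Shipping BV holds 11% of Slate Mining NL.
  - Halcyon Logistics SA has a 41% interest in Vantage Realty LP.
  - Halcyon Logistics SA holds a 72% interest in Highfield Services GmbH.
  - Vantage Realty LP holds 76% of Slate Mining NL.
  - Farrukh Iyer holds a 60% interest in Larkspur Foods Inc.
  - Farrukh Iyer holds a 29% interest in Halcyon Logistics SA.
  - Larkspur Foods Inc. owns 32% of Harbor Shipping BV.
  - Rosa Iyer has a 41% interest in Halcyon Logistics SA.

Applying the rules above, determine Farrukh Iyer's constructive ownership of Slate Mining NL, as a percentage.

By parent–child attribution (R1), Farrukh Iyer is treated as also owning Rosa Iyer's interest in Halcyon Logistics SA, giving 29% + 41% = 70%.
By parent–child attribution (R1), Farrukh Iyer is treated as also owning Rosa Iyer's interest in Larkspur Foods Inc, giving 60% + 11% = 71%.
Chain via Halcyon Logistics SA → Vantage Realty LP (R2): 70% × 41% × 76% = 21.812% of Slate Mining NL.
Chain via Larkspur Foods Inc. → Harbor Shipping BV (R2): 71% × 32% × 11% = 2.4992% of Slate Mining NL.
Aggregating (R3): 21.812% + 2.4992% = 24.3112%.

24.3112%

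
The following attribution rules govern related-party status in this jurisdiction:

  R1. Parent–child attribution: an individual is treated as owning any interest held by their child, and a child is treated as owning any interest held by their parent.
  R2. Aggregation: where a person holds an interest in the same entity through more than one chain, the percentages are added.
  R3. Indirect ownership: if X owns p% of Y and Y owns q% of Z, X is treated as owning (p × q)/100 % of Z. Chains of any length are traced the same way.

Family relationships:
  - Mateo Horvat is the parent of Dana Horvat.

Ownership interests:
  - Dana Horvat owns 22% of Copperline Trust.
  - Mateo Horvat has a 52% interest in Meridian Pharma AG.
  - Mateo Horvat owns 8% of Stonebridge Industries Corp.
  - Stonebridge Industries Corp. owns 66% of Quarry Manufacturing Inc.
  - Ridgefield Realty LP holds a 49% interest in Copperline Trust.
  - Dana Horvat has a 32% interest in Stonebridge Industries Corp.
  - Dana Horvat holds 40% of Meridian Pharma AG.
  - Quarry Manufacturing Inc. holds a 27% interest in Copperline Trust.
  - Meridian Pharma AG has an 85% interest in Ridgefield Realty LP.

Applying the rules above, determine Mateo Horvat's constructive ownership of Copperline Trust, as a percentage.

67.446%

By parent–child attribution (R1), Mateo Horvat is treated as also owning Dana Horvat's interest in Stonebridge Industries Corp, giving 8% + 32% = 40%.
By parent–child attribution (R1), Mateo Horvat is treated as also owning Dana Horvat's interest in Meridian Pharma AG, giving 52% + 40% = 92%.
By parent–child attribution (R1), Mateo Horvat is treated as owning Dana Horvat's 22% interest in Copperline Trust.
Chain via Stonebridge Industries Corp. → Quarry Manufacturing Inc. (R3): 40% × 66% × 27% = 7.128% of Copperline Trust.
Chain via Meridian Pharma AG → Ridgefield Realty LP (R3): 92% × 85% × 49% = 38.318% of Copperline Trust.
Direct interest in Copperline Trust: 22%.
Aggregating (R2): 7.128% + 38.318% + 22% = 67.446%.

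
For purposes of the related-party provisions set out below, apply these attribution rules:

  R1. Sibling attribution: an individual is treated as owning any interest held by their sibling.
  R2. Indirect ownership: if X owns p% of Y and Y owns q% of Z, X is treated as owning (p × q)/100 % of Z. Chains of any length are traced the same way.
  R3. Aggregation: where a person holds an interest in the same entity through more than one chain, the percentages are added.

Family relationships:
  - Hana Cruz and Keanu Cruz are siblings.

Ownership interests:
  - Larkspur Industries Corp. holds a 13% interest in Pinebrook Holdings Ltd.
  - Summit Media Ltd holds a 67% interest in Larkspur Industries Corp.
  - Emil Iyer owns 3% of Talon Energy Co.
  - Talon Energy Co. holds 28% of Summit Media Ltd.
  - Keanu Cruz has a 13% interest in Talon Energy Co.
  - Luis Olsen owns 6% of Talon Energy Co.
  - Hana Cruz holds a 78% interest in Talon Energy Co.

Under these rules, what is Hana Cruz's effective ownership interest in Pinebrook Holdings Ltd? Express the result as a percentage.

By sibling attribution (R1), Hana Cruz is treated as also owning Keanu Cruz's interest in Talon Energy Co, giving 78% + 13% = 91%.
Chain via Talon Energy Co. → Summit Media Ltd → Larkspur Industries Corp. (R2): 91% × 28% × 67% × 13% = 2.219308% of Pinebrook Holdings Ltd.

2.219308%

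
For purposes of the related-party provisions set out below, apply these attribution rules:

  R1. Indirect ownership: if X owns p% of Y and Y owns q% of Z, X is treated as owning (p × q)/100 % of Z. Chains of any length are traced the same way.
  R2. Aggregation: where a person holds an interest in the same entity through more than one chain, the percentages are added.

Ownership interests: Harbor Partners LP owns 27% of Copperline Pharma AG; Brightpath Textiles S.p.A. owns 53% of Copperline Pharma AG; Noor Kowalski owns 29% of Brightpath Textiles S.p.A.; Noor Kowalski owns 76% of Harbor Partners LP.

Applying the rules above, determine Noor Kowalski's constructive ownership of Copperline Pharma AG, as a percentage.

Chain via Harbor Partners LP (R1): 76% × 27% = 20.52% of Copperline Pharma AG.
Chain via Brightpath Textiles S.p.A. (R1): 29% × 53% = 15.37% of Copperline Pharma AG.
Aggregating (R2): 20.52% + 15.37% = 35.89%.

35.89%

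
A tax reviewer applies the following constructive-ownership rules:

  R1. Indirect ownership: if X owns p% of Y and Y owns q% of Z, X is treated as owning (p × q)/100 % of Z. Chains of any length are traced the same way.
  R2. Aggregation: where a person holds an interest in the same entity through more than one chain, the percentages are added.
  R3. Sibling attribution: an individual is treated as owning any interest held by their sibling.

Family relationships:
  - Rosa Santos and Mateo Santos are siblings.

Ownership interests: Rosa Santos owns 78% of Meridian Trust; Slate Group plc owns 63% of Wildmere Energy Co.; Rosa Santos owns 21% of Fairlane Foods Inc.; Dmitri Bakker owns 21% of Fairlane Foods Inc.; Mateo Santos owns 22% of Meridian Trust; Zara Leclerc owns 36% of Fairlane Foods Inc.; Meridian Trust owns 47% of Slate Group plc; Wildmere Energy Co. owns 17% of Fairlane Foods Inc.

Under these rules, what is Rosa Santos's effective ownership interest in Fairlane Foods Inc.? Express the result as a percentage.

By sibling attribution (R3), Rosa Santos is treated as also owning Mateo Santos's interest in Meridian Trust, giving 78% + 22% = 100%.
Chain via Meridian Trust → Slate Group plc → Wildmere Energy Co. (R1): 100% × 47% × 63% × 17% = 5.0337% of Fairlane Foods Inc.
Direct interest in Fairlane Foods Inc: 21%.
Aggregating (R2): 5.0337% + 21% = 26.0337%.

26.0337%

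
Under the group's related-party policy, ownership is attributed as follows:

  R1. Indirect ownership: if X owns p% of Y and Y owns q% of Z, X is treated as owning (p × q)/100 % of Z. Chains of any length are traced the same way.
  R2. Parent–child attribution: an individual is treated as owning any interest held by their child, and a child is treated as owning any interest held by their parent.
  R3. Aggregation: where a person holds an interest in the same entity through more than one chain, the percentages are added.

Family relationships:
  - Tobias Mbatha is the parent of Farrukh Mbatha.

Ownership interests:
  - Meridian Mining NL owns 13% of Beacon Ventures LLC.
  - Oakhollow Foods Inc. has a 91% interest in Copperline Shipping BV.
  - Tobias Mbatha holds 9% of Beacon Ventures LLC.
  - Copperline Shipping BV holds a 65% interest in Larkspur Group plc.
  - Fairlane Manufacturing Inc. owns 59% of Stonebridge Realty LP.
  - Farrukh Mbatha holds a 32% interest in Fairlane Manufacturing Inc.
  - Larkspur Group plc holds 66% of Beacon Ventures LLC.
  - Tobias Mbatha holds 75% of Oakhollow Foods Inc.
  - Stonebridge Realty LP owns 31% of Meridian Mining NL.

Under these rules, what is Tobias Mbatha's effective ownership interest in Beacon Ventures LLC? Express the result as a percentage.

By parent–child attribution (R2), Tobias Mbatha is treated as owning Farrukh Mbatha's 32% interest in Fairlane Manufacturing Inc.
Chain via Oakhollow Foods Inc. → Copperline Shipping BV → Larkspur Group plc (R1): 75% × 91% × 65% × 66% = 29.27925% of Beacon Ventures LLC.
Direct interest in Beacon Ventures LLC: 9%.
Chain via Fairlane Manufacturing Inc. → Stonebridge Realty LP → Meridian Mining NL (R1): 32% × 59% × 31% × 13% = 0.760864% of Beacon Ventures LLC.
Aggregating (R3): 29.27925% + 9% + 0.760864% = 39.040114%.

39.040114%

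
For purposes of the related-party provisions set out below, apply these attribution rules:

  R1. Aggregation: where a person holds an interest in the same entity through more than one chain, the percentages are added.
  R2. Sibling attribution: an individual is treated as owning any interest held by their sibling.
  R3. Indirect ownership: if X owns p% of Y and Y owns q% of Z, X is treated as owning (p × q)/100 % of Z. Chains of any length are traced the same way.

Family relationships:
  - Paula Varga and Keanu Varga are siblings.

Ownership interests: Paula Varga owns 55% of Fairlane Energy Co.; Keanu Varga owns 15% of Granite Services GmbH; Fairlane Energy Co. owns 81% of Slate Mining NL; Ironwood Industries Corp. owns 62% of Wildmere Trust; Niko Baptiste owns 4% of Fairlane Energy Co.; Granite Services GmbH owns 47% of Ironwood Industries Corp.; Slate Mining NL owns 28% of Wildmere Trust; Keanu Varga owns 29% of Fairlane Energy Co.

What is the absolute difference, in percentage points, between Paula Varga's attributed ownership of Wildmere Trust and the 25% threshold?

By sibling attribution (R2), Paula Varga is treated as also owning Keanu Varga's interest in Fairlane Energy Co, giving 55% + 29% = 84%.
By sibling attribution (R2), Paula Varga is treated as owning Keanu Varga's 15% interest in Granite Services GmbH.
Chain via Fairlane Energy Co. → Slate Mining NL (R3): 84% × 81% × 28% = 19.0512% of Wildmere Trust.
Chain via Granite Services GmbH → Ironwood Industries Corp. (R3): 15% × 47% × 62% = 4.371% of Wildmere Trust.
Aggregating (R1): 19.0512% + 4.371% = 23.4222%.
23.4222% falls short of the 25% threshold by 1.5778 percentage points.

1.5778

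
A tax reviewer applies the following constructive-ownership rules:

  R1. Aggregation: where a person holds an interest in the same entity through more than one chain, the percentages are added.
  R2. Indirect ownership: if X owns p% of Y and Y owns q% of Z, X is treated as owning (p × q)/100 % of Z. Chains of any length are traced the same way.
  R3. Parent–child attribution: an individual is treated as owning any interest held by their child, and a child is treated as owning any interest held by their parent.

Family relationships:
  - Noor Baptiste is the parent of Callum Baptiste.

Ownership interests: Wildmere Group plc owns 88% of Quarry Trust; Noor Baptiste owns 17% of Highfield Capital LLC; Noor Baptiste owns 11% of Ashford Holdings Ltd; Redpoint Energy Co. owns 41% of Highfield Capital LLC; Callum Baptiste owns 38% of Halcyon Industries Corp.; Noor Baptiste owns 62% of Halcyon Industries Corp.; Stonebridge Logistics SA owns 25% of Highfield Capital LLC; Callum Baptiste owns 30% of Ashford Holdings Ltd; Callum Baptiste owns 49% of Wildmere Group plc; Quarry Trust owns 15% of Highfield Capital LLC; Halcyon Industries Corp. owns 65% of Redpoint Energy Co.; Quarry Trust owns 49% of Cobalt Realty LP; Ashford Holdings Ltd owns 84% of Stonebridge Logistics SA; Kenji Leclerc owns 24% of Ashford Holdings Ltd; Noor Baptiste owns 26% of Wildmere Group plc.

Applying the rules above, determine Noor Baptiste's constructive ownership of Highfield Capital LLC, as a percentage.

62.16%

By parent–child attribution (R3), Noor Baptiste is treated as also owning Callum Baptiste's interest in Wildmere Group plc, giving 26% + 49% = 75%.
By parent–child attribution (R3), Noor Baptiste is treated as also owning Callum Baptiste's interest in Halcyon Industries Corp, giving 62% + 38% = 100%.
By parent–child attribution (R3), Noor Baptiste is treated as also owning Callum Baptiste's interest in Ashford Holdings Ltd, giving 11% + 30% = 41%.
Chain via Wildmere Group plc → Quarry Trust (R2): 75% × 88% × 15% = 9.9% of Highfield Capital LLC.
Chain via Halcyon Industries Corp. → Redpoint Energy Co. (R2): 100% × 65% × 41% = 26.65% of Highfield Capital LLC.
Chain via Ashford Holdings Ltd → Stonebridge Logistics SA (R2): 41% × 84% × 25% = 8.61% of Highfield Capital LLC.
Direct interest in Highfield Capital LLC: 17%.
Aggregating (R1): 9.9% + 26.65% + 8.61% + 17% = 62.16%.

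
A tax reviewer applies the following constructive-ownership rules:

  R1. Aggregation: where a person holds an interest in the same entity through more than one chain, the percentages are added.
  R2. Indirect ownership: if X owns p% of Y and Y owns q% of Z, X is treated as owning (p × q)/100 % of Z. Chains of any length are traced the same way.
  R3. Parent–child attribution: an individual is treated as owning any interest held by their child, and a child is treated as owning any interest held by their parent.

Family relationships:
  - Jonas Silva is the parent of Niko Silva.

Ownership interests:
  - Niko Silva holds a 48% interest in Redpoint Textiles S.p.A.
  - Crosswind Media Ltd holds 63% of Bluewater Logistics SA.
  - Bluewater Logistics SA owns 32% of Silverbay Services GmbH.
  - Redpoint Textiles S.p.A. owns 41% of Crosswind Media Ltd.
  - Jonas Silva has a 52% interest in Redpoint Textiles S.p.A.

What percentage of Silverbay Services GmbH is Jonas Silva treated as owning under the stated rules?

8.2656%

By parent–child attribution (R3), Jonas Silva is treated as also owning Niko Silva's interest in Redpoint Textiles S.p.A, giving 52% + 48% = 100%.
Chain via Redpoint Textiles S.p.A. → Crosswind Media Ltd → Bluewater Logistics SA (R2): 100% × 41% × 63% × 32% = 8.2656% of Silverbay Services GmbH.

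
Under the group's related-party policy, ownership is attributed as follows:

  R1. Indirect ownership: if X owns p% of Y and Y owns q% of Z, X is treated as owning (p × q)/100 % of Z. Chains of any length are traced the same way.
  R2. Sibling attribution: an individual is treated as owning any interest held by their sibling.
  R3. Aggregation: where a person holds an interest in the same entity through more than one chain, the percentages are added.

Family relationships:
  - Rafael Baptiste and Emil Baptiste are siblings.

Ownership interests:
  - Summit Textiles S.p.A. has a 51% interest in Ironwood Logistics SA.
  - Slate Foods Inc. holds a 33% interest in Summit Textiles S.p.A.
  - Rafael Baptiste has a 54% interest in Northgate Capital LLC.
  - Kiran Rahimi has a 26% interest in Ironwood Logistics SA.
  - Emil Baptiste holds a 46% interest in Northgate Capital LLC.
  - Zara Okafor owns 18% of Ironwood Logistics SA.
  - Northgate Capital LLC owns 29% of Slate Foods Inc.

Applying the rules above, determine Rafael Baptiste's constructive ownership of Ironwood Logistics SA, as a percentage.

4.8807%

By sibling attribution (R2), Rafael Baptiste is treated as also owning Emil Baptiste's interest in Northgate Capital LLC, giving 54% + 46% = 100%.
Chain via Northgate Capital LLC → Slate Foods Inc. → Summit Textiles S.p.A. (R1): 100% × 29% × 33% × 51% = 4.8807% of Ironwood Logistics SA.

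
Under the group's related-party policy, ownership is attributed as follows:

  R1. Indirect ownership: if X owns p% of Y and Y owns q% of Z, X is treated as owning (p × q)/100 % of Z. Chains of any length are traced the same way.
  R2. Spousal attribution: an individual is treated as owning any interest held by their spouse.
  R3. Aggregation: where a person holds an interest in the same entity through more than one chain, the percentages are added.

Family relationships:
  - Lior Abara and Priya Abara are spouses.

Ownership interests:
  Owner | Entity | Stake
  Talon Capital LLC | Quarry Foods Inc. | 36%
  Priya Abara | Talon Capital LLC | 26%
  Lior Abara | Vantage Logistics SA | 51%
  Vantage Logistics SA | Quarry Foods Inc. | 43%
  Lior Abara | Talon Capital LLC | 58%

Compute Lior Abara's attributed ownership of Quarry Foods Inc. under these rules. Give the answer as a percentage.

By spousal attribution (R2), Lior Abara is treated as also owning Priya Abara's interest in Talon Capital LLC, giving 58% + 26% = 84%.
Chain via Vantage Logistics SA (R1): 51% × 43% = 21.93% of Quarry Foods Inc.
Chain via Talon Capital LLC (R1): 84% × 36% = 30.24% of Quarry Foods Inc.
Aggregating (R3): 21.93% + 30.24% = 52.17%.

52.17%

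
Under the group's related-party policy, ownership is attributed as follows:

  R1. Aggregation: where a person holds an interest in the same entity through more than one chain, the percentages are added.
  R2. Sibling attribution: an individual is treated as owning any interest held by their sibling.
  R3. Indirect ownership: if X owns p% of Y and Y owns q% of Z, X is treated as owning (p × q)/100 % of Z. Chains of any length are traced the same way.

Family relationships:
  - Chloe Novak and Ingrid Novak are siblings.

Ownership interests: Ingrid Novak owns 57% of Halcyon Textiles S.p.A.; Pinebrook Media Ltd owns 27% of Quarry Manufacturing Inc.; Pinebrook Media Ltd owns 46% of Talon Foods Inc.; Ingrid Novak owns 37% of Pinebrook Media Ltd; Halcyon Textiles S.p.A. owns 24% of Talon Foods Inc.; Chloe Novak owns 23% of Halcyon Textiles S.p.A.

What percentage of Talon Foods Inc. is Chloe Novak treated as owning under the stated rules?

36.22%

By sibling attribution (R2), Chloe Novak is treated as also owning Ingrid Novak's interest in Halcyon Textiles S.p.A, giving 23% + 57% = 80%.
By sibling attribution (R2), Chloe Novak is treated as owning Ingrid Novak's 37% interest in Pinebrook Media Ltd.
Chain via Halcyon Textiles S.p.A. (R3): 80% × 24% = 19.2% of Talon Foods Inc.
Chain via Pinebrook Media Ltd (R3): 37% × 46% = 17.02% of Talon Foods Inc.
Aggregating (R1): 19.2% + 17.02% = 36.22%.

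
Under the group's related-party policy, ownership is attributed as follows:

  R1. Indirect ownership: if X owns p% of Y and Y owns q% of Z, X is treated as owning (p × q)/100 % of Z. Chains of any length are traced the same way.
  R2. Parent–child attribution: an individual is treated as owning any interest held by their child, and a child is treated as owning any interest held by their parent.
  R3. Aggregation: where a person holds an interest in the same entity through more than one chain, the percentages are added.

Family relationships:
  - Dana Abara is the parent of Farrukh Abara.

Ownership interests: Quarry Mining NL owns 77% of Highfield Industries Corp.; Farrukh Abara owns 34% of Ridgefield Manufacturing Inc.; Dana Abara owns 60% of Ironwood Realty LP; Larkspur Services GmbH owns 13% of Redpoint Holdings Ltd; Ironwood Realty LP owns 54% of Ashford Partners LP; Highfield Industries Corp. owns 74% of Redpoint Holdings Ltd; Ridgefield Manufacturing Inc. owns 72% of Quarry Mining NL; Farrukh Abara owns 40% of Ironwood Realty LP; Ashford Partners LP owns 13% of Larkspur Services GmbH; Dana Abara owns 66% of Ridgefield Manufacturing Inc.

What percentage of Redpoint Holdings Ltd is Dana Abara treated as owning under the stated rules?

41.9382%

By parent–child attribution (R2), Dana Abara is treated as also owning Farrukh Abara's interest in Ridgefield Manufacturing Inc, giving 66% + 34% = 100%.
By parent–child attribution (R2), Dana Abara is treated as also owning Farrukh Abara's interest in Ironwood Realty LP, giving 60% + 40% = 100%.
Chain via Ridgefield Manufacturing Inc. → Quarry Mining NL → Highfield Industries Corp. (R1): 100% × 72% × 77% × 74% = 41.0256% of Redpoint Holdings Ltd.
Chain via Ironwood Realty LP → Ashford Partners LP → Larkspur Services GmbH (R1): 100% × 54% × 13% × 13% = 0.9126% of Redpoint Holdings Ltd.
Aggregating (R3): 41.0256% + 0.9126% = 41.9382%.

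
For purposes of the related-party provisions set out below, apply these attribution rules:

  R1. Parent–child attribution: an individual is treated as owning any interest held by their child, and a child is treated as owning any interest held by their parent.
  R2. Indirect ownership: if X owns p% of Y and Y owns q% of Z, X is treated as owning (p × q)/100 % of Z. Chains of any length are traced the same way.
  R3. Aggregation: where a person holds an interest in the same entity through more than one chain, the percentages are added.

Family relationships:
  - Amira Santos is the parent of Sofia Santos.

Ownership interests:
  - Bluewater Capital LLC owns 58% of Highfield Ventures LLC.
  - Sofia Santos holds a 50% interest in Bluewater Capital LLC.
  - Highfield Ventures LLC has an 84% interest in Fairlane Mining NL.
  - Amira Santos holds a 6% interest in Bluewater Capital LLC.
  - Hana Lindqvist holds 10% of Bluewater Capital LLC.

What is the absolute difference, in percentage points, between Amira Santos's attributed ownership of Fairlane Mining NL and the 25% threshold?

2.2832

By parent–child attribution (R1), Amira Santos is treated as also owning Sofia Santos's interest in Bluewater Capital LLC, giving 6% + 50% = 56%.
Chain via Bluewater Capital LLC → Highfield Ventures LLC (R2): 56% × 58% × 84% = 27.2832% of Fairlane Mining NL.
27.2832% exceeds the 25% threshold by 2.2832 percentage points.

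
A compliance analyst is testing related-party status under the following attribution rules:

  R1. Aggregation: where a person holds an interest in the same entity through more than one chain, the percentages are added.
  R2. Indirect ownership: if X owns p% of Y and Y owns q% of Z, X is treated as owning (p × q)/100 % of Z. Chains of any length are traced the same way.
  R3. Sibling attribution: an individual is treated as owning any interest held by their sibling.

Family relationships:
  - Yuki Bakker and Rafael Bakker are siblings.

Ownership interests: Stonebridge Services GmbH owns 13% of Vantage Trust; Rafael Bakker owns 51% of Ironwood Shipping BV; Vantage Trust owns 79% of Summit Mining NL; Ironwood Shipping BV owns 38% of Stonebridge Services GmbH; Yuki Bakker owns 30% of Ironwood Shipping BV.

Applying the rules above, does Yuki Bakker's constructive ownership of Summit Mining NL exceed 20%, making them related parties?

By sibling attribution (R3), Yuki Bakker is treated as also owning Rafael Bakker's interest in Ironwood Shipping BV, giving 30% + 51% = 81%.
Chain via Ironwood Shipping BV → Stonebridge Services GmbH → Vantage Trust (R2): 81% × 38% × 13% × 79% = 3.161106% of Summit Mining NL.
3.161106% does not exceed the 20% threshold, so Yuki is not a related party to Summit Mining NL.

No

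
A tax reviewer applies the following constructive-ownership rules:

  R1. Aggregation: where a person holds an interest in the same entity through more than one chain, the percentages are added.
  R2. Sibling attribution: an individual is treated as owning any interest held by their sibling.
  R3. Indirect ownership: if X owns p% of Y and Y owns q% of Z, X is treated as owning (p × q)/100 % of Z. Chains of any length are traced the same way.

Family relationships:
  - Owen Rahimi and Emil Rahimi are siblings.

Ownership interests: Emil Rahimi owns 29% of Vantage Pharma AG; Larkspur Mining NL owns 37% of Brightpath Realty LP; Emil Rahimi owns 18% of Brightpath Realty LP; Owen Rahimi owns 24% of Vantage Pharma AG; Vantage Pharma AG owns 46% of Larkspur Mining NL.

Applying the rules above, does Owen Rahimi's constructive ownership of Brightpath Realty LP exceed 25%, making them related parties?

Yes

By sibling attribution (R2), Owen Rahimi is treated as also owning Emil Rahimi's interest in Vantage Pharma AG, giving 24% + 29% = 53%.
By sibling attribution (R2), Owen Rahimi is treated as owning Emil Rahimi's 18% interest in Brightpath Realty LP.
Chain via Vantage Pharma AG → Larkspur Mining NL (R3): 53% × 46% × 37% = 9.0206% of Brightpath Realty LP.
Direct interest in Brightpath Realty LP: 18%.
Aggregating (R1): 9.0206% + 18% = 27.0206%.
27.0206% exceeds the 25% threshold, so Owen is a related party to Brightpath Realty LP.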